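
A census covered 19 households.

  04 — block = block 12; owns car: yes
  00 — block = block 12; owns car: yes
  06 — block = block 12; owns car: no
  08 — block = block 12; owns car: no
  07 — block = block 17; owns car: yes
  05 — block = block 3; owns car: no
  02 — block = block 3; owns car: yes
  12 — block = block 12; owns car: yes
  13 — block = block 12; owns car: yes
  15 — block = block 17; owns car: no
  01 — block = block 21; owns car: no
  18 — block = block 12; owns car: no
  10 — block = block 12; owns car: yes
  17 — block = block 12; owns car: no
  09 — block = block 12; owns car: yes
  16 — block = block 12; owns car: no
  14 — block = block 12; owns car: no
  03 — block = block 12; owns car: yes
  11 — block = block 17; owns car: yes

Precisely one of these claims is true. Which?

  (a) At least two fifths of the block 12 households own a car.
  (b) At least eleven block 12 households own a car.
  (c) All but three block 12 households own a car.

|A| = 13, |A ∩ B| = 7, |A ∖ B| = 6.
(a) requires |A ∩ B| / |A| ≥ 2/5: true.
(b) requires |A ∩ B| ≥ 11: false.
(c) requires |A ∖ B| = 3: false.

(a)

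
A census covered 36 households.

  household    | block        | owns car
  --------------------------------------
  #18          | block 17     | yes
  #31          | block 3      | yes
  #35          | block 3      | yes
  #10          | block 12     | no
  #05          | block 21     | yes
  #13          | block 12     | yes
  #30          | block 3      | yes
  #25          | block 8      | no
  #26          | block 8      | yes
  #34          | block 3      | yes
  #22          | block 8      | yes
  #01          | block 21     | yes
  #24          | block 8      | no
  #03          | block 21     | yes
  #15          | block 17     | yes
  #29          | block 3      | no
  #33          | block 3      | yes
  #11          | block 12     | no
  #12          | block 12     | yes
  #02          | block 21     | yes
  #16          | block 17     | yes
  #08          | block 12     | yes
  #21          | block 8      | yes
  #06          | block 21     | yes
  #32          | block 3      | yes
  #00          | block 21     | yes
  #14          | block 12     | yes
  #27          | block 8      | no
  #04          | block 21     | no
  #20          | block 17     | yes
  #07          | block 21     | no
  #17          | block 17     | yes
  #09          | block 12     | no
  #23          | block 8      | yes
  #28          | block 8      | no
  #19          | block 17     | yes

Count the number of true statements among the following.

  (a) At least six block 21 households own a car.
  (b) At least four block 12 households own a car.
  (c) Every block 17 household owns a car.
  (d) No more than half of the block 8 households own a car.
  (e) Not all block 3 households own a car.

5

(a) block 21: |A| = 8, |A ∩ B| = 6; needs |A ∩ B| ≥ 6 — true.
(b) block 12: |A| = 7, |A ∩ B| = 4; needs |A ∩ B| ≥ 4 — true.
(c) block 17: |A| = 6, |A ∩ B| = 6; needs A ⊆ B, i.e. every element of A is in B (|A ∖ B| = 0) — true.
(d) block 8: |A| = 8, |A ∩ B| = 4; needs |A ∩ B| ≤ |A ∖ B| — true.
(e) block 3: |A| = 7, |A ∩ B| = 6; needs A ⊄ B (|A ∖ B| ≥ 1) — true.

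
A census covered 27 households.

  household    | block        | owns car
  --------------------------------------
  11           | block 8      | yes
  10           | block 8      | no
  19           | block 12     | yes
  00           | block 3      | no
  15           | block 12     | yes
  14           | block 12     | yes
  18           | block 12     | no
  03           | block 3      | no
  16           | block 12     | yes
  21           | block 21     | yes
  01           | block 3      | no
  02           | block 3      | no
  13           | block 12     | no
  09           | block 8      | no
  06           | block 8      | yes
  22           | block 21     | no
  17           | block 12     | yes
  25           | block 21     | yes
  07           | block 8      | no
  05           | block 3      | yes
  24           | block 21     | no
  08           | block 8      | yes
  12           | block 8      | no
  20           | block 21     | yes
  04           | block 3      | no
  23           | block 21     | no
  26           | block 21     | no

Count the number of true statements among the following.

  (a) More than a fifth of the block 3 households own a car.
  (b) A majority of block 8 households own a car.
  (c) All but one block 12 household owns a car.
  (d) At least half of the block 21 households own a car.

0

(a) block 3: |A| = 6, |A ∩ B| = 1; needs |A ∩ B| / |A| > 1/5 — false.
(b) block 8: |A| = 7, |A ∩ B| = 3; needs |A ∩ B| > |A ∖ B| — false.
(c) block 12: |A| = 7, |A ∩ B| = 5; needs |A ∖ B| = 1 — false.
(d) block 21: |A| = 7, |A ∩ B| = 3; needs |A ∩ B| ≥ |A ∖ B| — false.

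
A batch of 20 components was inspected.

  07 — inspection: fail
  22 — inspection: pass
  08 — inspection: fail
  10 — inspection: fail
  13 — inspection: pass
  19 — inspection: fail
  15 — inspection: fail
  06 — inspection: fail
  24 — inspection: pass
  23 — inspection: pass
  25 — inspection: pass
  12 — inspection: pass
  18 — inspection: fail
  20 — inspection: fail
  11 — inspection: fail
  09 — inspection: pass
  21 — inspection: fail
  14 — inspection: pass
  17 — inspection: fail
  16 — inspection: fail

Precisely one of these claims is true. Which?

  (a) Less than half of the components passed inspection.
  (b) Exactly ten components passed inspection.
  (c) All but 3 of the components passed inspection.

|A| = 20, |A ∩ B| = 8, |A ∖ B| = 12.
(a) requires |A ∩ B| < |A ∖ B|: true.
(b) requires |A ∩ B| = 10: false.
(c) requires |A ∖ B| = 3: false.

(a)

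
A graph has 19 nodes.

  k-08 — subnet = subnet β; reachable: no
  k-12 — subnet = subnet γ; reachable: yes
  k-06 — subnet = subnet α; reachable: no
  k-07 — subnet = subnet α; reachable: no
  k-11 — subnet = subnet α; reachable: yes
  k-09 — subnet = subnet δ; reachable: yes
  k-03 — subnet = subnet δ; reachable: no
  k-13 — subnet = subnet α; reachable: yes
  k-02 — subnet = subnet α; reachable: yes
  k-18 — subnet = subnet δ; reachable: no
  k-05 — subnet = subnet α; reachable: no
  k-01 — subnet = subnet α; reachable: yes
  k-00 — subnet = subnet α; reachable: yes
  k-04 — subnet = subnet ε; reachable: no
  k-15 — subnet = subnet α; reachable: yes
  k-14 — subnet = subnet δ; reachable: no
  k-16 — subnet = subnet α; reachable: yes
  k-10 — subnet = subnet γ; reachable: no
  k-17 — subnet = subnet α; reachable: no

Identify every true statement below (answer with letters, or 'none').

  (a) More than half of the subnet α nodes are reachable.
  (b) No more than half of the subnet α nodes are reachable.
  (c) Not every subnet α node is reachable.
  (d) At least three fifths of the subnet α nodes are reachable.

|A| = 11, |A ∩ B| = 7, |A ∖ B| = 4.
(a) |A ∩ B| > |A ∖ B|: holds.
(b) |A ∩ B| ≤ |A ∖ B|: fails.
(c) A ⊄ B (|A ∖ B| ≥ 1): holds.
(d) |A ∩ B| / |A| ≥ 3/5: holds.

(a), (c), (d)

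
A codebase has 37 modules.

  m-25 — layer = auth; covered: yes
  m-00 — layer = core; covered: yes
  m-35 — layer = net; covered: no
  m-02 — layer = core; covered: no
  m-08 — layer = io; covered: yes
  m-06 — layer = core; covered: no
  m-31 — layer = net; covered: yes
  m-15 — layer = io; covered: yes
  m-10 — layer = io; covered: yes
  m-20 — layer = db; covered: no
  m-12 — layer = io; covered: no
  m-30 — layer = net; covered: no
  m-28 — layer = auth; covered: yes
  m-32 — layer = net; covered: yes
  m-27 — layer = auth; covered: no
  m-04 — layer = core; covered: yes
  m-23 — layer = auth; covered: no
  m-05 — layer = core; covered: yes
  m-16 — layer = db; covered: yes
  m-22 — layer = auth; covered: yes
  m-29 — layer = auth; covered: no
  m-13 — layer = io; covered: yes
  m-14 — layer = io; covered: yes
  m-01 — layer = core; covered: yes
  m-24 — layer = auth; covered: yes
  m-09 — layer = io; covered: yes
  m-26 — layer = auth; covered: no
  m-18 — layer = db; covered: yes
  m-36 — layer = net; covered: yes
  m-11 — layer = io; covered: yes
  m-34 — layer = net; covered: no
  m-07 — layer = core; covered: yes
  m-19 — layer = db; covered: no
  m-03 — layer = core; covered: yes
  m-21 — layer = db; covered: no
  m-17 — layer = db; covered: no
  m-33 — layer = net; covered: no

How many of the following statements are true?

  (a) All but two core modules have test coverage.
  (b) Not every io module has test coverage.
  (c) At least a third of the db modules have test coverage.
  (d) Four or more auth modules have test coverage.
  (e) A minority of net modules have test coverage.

(a) core: |A| = 8, |A ∩ B| = 6; needs |A ∖ B| = 2 — true.
(b) io: |A| = 8, |A ∩ B| = 7; needs A ⊄ B (|A ∖ B| ≥ 1) — true.
(c) db: |A| = 6, |A ∩ B| = 2; needs |A ∩ B| / |A| ≥ 1/3 — true.
(d) auth: |A| = 8, |A ∩ B| = 4; needs |A ∩ B| ≥ 4 — true.
(e) net: |A| = 7, |A ∩ B| = 3; needs |A ∩ B| < |A ∖ B| — true.

5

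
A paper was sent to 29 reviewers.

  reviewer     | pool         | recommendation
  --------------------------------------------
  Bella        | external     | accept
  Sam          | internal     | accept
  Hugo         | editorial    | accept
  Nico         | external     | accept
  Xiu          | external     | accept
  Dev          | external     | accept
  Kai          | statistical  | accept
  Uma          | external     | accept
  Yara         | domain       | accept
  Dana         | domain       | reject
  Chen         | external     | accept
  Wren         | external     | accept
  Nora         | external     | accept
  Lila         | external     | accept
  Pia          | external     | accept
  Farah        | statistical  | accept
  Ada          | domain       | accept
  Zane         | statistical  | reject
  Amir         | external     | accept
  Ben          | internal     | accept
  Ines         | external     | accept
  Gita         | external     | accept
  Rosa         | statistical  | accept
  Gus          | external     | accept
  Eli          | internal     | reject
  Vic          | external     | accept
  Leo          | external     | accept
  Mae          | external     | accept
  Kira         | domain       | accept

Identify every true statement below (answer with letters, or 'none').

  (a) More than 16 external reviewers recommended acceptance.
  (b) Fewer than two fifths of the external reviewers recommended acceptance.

(a)

|A| = 17, |A ∩ B| = 17, |A ∖ B| = 0.
(a) |A ∩ B| > 16: holds.
(b) |A ∩ B| / |A| < 2/5: fails.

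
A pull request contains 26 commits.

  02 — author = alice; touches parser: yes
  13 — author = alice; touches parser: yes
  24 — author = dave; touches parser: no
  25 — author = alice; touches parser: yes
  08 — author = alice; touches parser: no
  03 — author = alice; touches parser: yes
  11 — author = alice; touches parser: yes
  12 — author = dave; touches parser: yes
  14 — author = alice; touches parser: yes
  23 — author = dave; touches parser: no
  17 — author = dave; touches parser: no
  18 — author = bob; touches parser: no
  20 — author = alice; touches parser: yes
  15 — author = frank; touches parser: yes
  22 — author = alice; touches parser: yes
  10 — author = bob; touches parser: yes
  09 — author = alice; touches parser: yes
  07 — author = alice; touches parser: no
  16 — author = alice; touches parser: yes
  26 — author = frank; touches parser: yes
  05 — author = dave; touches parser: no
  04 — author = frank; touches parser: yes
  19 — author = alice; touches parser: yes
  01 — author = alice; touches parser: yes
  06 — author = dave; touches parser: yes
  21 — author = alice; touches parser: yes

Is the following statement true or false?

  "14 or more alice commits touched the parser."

False

Truth condition: |A ∩ B| ≥ 14.
|A| = 15, |A ∩ B| = 13, |A ∖ B| = 2.
|A ∩ B| = 13, so the statement is false.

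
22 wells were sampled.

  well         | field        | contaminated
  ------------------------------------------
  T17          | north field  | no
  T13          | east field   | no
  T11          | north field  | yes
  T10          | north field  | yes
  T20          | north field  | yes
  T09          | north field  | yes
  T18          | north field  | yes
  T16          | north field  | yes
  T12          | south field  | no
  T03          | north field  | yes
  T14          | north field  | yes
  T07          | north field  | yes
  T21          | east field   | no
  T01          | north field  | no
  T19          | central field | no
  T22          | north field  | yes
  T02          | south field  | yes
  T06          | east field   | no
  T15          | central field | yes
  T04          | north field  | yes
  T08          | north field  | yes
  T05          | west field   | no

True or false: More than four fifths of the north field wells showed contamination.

The determiner here denotes the relation: |A ∩ B| / |A| > 4/5.
A (the restrictor) = {T17, T11, T10, T20, T09, T18, T16, T03, T14, T07, T01, T22, T04, T08}, |A| = 14.
A ∩ B = {T11, T10, T20, T09, T18, T16, T03, T14, T07, T22, T04, T08}, so |A ∩ B| = 12.
A ∖ B = {T17, T01}, so |A ∖ B| = 2.
|A ∩ B|/|A| = 12/14, so the statement is true.

True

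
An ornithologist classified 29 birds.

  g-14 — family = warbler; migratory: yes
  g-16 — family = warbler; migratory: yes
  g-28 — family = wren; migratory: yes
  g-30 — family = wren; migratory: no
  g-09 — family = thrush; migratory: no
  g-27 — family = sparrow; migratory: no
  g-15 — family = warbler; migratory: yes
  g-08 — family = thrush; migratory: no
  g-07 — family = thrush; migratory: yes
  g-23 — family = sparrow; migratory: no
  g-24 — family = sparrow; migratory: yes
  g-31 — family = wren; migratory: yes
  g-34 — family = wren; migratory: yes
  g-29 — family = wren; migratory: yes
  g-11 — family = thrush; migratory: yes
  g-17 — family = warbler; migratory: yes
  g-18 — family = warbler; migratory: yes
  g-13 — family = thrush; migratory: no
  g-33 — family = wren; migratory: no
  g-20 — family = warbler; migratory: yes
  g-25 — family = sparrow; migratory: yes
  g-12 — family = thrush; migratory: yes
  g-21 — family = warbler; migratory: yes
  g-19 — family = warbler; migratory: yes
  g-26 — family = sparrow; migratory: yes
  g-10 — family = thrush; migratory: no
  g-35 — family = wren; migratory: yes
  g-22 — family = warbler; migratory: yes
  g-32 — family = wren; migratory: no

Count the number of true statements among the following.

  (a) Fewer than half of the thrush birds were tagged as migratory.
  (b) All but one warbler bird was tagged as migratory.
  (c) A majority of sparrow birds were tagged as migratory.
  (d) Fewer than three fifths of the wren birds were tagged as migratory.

(a) thrush: |A| = 7, |A ∩ B| = 3; needs |A ∩ B| < |A ∖ B| — true.
(b) warbler: |A| = 9, |A ∩ B| = 9; needs |A ∖ B| = 1 — false.
(c) sparrow: |A| = 5, |A ∩ B| = 3; needs |A ∩ B| > |A ∖ B| — true.
(d) wren: |A| = 8, |A ∩ B| = 5; needs |A ∩ B| / |A| < 3/5 — false.

2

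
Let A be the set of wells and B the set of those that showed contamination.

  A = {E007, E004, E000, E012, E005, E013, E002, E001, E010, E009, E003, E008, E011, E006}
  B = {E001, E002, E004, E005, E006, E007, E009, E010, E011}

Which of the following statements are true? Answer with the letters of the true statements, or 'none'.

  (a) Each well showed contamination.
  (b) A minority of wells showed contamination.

none

|A| = 14, |A ∩ B| = 9, |A ∖ B| = 5.
(a) A ⊆ B, i.e. every element of A is in B (|A ∖ B| = 0): fails.
(b) |A ∩ B| < |A ∖ B|: fails.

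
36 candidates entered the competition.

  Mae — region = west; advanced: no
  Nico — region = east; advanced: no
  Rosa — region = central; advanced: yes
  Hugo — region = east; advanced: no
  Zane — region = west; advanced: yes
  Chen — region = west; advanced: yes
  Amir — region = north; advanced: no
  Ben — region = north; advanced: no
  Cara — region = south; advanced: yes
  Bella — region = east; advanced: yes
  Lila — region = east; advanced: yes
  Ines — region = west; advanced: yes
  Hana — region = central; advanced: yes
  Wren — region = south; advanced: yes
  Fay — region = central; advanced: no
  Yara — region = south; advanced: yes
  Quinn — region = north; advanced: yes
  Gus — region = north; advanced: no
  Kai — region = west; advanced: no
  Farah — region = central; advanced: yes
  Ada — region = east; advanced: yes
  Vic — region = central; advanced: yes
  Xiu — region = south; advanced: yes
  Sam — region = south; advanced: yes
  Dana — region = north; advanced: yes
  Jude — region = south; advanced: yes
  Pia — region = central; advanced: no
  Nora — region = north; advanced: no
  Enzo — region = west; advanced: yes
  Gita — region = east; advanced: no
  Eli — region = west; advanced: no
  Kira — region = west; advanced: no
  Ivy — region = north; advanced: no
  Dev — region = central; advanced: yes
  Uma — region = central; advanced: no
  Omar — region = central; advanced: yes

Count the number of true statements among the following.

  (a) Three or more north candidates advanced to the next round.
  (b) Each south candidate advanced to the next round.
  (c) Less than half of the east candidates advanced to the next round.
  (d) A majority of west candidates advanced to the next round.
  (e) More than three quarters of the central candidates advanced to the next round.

1

(a) north: |A| = 7, |A ∩ B| = 2; needs |A ∩ B| ≥ 3 — false.
(b) south: |A| = 6, |A ∩ B| = 6; needs A ⊆ B, i.e. every element of A is in B (|A ∖ B| = 0) — true.
(c) east: |A| = 6, |A ∩ B| = 3; needs |A ∩ B| < |A ∖ B| — false.
(d) west: |A| = 8, |A ∩ B| = 4; needs |A ∩ B| > |A ∖ B| — false.
(e) central: |A| = 9, |A ∩ B| = 6; needs |A ∩ B| / |A| > 3/4 — false.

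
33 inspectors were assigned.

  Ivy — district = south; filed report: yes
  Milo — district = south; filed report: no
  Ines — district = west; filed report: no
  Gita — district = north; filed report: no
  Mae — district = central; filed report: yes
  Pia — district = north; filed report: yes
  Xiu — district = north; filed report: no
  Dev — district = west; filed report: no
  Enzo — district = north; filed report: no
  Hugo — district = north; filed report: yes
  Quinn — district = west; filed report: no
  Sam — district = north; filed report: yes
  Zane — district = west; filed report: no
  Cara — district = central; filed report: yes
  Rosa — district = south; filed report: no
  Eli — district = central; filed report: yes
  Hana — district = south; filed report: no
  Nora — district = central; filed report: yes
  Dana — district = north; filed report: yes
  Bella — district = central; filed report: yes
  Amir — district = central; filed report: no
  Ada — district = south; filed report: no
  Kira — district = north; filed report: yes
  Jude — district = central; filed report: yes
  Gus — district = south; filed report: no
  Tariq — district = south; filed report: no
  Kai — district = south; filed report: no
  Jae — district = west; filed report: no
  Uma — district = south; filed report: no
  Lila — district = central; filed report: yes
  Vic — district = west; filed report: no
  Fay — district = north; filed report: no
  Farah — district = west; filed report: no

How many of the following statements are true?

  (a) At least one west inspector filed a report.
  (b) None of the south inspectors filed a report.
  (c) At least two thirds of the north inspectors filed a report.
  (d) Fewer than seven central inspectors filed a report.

(a) west: |A| = 7, |A ∩ B| = 0; needs A ∩ B ≠ ∅ (|A ∩ B| ≥ 1) — false.
(b) south: |A| = 9, |A ∩ B| = 1; needs A ∩ B = ∅ (|A ∩ B| = 0) — false.
(c) north: |A| = 9, |A ∩ B| = 5; needs |A ∩ B| / |A| ≥ 2/3 — false.
(d) central: |A| = 8, |A ∩ B| = 7; needs |A ∩ B| < 7 — false.

0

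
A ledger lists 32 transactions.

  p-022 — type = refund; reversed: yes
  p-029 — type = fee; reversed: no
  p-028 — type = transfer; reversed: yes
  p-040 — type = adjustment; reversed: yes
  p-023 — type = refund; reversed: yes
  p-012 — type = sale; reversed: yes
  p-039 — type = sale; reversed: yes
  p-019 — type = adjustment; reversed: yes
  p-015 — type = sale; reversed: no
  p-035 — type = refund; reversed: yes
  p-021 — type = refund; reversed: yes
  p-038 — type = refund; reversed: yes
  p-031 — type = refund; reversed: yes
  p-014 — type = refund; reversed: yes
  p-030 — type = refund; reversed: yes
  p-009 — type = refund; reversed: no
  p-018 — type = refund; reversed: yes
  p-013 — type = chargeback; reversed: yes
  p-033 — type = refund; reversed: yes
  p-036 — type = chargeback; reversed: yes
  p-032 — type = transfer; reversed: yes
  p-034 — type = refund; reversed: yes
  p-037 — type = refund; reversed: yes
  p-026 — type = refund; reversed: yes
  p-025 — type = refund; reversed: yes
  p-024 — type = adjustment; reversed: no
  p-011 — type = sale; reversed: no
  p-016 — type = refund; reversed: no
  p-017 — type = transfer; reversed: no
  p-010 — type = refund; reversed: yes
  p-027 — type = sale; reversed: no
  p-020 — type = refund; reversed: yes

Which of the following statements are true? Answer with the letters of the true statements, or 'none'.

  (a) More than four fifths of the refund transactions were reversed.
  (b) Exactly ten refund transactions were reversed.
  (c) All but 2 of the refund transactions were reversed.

|A| = 18, |A ∩ B| = 16, |A ∖ B| = 2.
(a) |A ∩ B| / |A| > 4/5: holds.
(b) |A ∩ B| = 10: fails.
(c) |A ∖ B| = 2: holds.

(a), (c)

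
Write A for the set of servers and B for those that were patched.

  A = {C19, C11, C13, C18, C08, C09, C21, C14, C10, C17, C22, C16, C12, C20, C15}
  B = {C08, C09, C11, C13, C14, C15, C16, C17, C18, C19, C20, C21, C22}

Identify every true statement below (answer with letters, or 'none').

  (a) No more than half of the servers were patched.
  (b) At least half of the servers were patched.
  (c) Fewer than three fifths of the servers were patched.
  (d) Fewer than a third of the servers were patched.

(b)

|A| = 15, |A ∩ B| = 13, |A ∖ B| = 2.
(a) |A ∩ B| ≤ |A ∖ B|: fails.
(b) |A ∩ B| ≥ |A ∖ B|: holds.
(c) |A ∩ B| / |A| < 3/5: fails.
(d) |A ∩ B| / |A| < 1/3: fails.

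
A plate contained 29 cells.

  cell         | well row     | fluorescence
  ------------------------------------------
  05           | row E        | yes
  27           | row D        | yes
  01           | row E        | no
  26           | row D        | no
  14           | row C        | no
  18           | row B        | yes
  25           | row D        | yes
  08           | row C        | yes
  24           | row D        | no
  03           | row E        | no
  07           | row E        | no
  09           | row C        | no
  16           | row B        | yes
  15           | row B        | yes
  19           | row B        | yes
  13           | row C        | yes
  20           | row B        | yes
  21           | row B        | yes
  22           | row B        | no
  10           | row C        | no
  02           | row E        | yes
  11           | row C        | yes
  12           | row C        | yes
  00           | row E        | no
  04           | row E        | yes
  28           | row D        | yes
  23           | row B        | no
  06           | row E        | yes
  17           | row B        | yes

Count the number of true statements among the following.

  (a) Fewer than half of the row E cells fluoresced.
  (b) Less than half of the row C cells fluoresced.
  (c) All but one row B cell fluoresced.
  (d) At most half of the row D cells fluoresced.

0

(a) row E: |A| = 8, |A ∩ B| = 4; needs |A ∩ B| < |A ∖ B| — false.
(b) row C: |A| = 7, |A ∩ B| = 4; needs |A ∩ B| < |A ∖ B| — false.
(c) row B: |A| = 9, |A ∩ B| = 7; needs |A ∖ B| = 1 — false.
(d) row D: |A| = 5, |A ∩ B| = 3; needs |A ∩ B| ≤ |A ∖ B| — false.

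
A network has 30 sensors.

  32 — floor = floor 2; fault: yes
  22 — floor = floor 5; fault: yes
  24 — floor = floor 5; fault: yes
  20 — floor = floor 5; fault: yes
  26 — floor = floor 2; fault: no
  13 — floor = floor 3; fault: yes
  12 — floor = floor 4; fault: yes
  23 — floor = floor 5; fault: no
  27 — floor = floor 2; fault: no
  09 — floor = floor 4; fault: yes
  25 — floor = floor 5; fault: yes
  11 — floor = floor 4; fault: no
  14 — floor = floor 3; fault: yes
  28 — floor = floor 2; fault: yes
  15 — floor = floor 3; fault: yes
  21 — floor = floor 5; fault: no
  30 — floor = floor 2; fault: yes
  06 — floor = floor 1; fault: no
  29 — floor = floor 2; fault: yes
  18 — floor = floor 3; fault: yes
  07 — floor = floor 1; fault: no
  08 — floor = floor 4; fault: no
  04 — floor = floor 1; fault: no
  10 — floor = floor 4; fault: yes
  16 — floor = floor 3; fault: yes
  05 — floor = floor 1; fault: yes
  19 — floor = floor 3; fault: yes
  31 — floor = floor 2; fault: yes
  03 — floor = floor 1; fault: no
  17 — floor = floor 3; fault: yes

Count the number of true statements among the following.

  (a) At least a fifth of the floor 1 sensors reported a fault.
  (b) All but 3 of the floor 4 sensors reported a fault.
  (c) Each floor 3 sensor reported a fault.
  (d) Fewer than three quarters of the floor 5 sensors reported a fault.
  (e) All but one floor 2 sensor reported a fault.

(a) floor 1: |A| = 5, |A ∩ B| = 1; needs |A ∩ B| / |A| ≥ 1/5 — true.
(b) floor 4: |A| = 5, |A ∩ B| = 3; needs |A ∖ B| = 3 — false.
(c) floor 3: |A| = 7, |A ∩ B| = 7; needs A ⊆ B, i.e. every element of A is in B (|A ∖ B| = 0) — true.
(d) floor 5: |A| = 6, |A ∩ B| = 4; needs |A ∩ B| / |A| < 3/4 — true.
(e) floor 2: |A| = 7, |A ∩ B| = 5; needs |A ∖ B| = 1 — false.

3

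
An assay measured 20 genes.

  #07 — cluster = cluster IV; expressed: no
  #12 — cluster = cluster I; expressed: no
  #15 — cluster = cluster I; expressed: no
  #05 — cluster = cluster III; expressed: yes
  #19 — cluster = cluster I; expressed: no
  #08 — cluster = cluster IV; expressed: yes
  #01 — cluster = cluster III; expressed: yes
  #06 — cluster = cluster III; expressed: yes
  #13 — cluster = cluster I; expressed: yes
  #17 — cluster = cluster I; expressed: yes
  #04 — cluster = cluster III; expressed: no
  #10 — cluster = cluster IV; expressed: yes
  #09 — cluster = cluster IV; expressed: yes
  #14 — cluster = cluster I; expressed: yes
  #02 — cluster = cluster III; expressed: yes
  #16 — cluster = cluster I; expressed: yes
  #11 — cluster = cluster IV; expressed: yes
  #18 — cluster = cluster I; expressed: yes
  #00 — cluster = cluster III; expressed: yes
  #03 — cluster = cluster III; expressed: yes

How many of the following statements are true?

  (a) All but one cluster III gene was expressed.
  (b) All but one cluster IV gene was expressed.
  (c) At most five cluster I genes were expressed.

(a) cluster III: |A| = 7, |A ∩ B| = 6; needs |A ∖ B| = 1 — true.
(b) cluster IV: |A| = 5, |A ∩ B| = 4; needs |A ∖ B| = 1 — true.
(c) cluster I: |A| = 8, |A ∩ B| = 5; needs |A ∩ B| ≤ 5 — true.

3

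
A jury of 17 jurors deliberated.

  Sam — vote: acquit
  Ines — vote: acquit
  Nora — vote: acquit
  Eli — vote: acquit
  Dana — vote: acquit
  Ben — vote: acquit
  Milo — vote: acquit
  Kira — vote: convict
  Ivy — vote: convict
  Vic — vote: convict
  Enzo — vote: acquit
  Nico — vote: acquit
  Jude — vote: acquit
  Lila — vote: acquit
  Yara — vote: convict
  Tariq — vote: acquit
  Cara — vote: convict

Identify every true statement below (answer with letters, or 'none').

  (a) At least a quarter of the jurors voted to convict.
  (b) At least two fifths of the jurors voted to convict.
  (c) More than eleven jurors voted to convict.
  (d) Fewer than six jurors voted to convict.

(a), (d)

|A| = 17, |A ∩ B| = 5, |A ∖ B| = 12.
(a) |A ∩ B| / |A| ≥ 1/4: holds.
(b) |A ∩ B| / |A| ≥ 2/5: fails.
(c) |A ∩ B| > 11: fails.
(d) |A ∩ B| < 6: holds.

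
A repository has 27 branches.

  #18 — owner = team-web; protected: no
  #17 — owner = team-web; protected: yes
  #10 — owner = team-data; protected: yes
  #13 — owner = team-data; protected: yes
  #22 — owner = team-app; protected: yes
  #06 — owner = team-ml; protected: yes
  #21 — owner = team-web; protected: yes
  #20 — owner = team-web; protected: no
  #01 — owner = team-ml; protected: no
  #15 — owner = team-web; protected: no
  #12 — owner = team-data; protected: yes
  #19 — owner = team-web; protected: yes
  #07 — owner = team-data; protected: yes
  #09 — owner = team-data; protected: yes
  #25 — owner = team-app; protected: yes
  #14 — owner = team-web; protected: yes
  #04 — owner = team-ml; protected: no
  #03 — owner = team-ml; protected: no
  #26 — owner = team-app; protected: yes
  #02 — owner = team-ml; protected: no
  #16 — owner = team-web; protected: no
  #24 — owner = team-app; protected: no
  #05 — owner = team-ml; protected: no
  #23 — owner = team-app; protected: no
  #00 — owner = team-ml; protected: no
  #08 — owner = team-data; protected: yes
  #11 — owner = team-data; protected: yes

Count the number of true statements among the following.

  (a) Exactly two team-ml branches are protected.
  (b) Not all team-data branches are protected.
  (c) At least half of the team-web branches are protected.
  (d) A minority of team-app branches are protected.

(a) team-ml: |A| = 7, |A ∩ B| = 1; needs |A ∩ B| = 2 — false.
(b) team-data: |A| = 7, |A ∩ B| = 7; needs A ⊄ B (|A ∖ B| ≥ 1) — false.
(c) team-web: |A| = 8, |A ∩ B| = 4; needs |A ∩ B| ≥ |A ∖ B| — true.
(d) team-app: |A| = 5, |A ∩ B| = 3; needs |A ∩ B| < |A ∖ B| — false.

1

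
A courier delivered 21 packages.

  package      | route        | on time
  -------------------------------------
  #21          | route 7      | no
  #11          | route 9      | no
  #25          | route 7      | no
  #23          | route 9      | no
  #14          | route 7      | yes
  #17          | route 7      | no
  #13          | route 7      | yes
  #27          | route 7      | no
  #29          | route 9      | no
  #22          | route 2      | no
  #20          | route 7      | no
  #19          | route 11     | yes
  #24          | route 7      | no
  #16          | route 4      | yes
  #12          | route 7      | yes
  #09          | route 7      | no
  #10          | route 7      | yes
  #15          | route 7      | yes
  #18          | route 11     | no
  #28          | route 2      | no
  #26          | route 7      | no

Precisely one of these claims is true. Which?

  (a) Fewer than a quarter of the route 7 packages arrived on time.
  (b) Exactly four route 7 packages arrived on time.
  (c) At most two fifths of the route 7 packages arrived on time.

|A| = 13, |A ∩ B| = 5, |A ∖ B| = 8.
(a) requires |A ∩ B| / |A| < 1/4: false.
(b) requires |A ∩ B| = 4: false.
(c) requires |A ∩ B| / |A| ≤ 2/5: true.

(c)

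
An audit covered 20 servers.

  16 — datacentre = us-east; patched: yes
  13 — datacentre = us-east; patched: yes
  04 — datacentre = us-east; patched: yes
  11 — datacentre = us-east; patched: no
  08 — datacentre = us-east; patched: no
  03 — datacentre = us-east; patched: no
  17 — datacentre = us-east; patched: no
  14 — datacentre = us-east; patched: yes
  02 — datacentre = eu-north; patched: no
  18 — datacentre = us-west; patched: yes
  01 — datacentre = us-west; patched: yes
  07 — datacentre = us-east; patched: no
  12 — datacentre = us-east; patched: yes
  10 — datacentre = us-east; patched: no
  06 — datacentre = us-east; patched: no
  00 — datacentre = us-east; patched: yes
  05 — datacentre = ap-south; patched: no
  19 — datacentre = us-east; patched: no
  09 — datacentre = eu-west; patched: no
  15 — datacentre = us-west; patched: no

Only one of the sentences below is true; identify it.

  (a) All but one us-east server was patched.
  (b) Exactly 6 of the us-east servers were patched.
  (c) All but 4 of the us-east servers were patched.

(b)

|A| = 14, |A ∩ B| = 6, |A ∖ B| = 8.
(a) requires |A ∖ B| = 1: false.
(b) requires |A ∩ B| = 6: true.
(c) requires |A ∖ B| = 4: false.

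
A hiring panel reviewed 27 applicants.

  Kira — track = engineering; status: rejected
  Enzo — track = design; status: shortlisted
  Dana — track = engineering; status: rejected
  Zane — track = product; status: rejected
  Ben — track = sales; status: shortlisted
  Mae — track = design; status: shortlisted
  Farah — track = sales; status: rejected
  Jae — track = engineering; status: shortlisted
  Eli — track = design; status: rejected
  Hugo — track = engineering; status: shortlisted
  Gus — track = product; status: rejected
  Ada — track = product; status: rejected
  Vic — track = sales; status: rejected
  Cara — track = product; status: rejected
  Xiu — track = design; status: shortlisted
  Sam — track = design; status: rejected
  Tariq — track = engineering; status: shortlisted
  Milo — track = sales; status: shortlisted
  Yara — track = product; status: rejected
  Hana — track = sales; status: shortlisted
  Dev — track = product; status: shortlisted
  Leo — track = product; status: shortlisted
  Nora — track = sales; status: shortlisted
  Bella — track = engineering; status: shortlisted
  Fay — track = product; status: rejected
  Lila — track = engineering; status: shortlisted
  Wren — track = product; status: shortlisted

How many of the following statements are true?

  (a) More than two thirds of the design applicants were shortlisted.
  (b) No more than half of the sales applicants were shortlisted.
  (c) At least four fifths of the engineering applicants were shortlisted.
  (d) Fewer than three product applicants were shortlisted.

(a) design: |A| = 5, |A ∩ B| = 3; needs |A ∩ B| / |A| > 2/3 — false.
(b) sales: |A| = 6, |A ∩ B| = 4; needs |A ∩ B| ≤ |A ∖ B| — false.
(c) engineering: |A| = 7, |A ∩ B| = 5; needs |A ∩ B| / |A| ≥ 4/5 — false.
(d) product: |A| = 9, |A ∩ B| = 3; needs |A ∩ B| < 3 — false.

0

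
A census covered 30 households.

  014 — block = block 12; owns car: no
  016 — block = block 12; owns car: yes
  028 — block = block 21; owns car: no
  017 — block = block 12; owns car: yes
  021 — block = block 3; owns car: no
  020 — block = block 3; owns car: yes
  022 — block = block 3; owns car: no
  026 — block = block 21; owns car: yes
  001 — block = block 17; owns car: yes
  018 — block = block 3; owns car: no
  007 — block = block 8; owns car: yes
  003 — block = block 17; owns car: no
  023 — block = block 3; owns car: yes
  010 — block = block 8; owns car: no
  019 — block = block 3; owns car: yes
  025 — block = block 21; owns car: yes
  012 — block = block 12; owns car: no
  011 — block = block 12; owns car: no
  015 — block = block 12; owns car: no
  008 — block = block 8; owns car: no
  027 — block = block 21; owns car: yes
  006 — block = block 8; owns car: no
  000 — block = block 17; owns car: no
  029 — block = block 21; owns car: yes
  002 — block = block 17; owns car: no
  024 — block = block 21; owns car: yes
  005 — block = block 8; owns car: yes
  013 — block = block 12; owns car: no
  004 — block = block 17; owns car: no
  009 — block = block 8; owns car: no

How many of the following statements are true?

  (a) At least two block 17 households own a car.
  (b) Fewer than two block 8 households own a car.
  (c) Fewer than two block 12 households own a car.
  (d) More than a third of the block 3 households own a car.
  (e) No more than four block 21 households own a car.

1

(a) block 17: |A| = 5, |A ∩ B| = 1; needs |A ∩ B| ≥ 2 — false.
(b) block 8: |A| = 6, |A ∩ B| = 2; needs |A ∩ B| < 2 — false.
(c) block 12: |A| = 7, |A ∩ B| = 2; needs |A ∩ B| < 2 — false.
(d) block 3: |A| = 6, |A ∩ B| = 3; needs |A ∩ B| / |A| > 1/3 — true.
(e) block 21: |A| = 6, |A ∩ B| = 5; needs |A ∩ B| ≤ 4 — false.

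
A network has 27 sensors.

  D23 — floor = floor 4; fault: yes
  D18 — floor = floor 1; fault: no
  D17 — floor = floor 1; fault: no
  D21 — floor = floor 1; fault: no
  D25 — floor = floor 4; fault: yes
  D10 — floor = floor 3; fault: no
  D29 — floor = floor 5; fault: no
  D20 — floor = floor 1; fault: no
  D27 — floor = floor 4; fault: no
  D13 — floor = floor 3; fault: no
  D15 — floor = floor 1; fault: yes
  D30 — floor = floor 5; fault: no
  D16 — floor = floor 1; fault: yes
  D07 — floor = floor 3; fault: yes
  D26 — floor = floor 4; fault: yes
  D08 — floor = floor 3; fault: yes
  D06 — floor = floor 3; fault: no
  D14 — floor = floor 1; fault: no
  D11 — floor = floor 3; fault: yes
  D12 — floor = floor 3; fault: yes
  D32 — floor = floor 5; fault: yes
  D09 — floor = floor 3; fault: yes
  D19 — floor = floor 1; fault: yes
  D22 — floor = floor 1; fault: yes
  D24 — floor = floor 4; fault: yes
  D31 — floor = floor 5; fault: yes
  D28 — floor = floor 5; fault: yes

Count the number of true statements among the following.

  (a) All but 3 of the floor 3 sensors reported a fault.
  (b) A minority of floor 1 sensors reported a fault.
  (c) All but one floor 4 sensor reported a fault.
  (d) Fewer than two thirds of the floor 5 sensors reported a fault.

4

(a) floor 3: |A| = 8, |A ∩ B| = 5; needs |A ∖ B| = 3 — true.
(b) floor 1: |A| = 9, |A ∩ B| = 4; needs |A ∩ B| < |A ∖ B| — true.
(c) floor 4: |A| = 5, |A ∩ B| = 4; needs |A ∖ B| = 1 — true.
(d) floor 5: |A| = 5, |A ∩ B| = 3; needs |A ∩ B| / |A| < 2/3 — true.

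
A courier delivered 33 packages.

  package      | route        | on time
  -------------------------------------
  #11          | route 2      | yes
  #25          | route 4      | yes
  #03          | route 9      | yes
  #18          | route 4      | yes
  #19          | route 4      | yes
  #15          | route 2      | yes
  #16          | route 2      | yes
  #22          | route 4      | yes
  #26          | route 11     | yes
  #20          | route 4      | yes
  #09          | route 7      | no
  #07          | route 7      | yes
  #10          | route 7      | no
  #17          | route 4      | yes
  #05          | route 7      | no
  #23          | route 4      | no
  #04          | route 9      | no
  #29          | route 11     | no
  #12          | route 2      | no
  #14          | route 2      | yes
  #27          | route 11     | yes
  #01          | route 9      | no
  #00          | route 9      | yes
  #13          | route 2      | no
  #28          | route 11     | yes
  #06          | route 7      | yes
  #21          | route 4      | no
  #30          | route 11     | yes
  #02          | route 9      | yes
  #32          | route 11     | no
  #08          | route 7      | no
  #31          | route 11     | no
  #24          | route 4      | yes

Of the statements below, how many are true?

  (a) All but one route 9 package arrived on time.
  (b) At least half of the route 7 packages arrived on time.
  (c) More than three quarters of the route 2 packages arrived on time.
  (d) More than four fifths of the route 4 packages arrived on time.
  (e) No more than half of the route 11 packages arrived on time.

0

(a) route 9: |A| = 5, |A ∩ B| = 3; needs |A ∖ B| = 1 — false.
(b) route 7: |A| = 6, |A ∩ B| = 2; needs |A ∩ B| ≥ |A ∖ B| — false.
(c) route 2: |A| = 6, |A ∩ B| = 4; needs |A ∩ B| / |A| > 3/4 — false.
(d) route 4: |A| = 9, |A ∩ B| = 7; needs |A ∩ B| / |A| > 4/5 — false.
(e) route 11: |A| = 7, |A ∩ B| = 4; needs |A ∩ B| ≤ |A ∖ B| — false.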